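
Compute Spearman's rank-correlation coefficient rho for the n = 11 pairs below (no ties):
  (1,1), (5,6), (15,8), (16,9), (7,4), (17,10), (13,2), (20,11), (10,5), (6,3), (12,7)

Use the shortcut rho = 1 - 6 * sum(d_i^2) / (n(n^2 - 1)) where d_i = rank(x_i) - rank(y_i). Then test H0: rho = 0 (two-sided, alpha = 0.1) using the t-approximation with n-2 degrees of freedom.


Step 1: Rank x and y separately (midranks; no ties here).
rank(x): 1->1, 5->2, 15->8, 16->9, 7->4, 17->10, 13->7, 20->11, 10->5, 6->3, 12->6
rank(y): 1->1, 6->6, 8->8, 9->9, 4->4, 10->10, 2->2, 11->11, 5->5, 3->3, 7->7
Step 2: d_i = R_x(i) - R_y(i); compute d_i^2.
  (1-1)^2=0, (2-6)^2=16, (8-8)^2=0, (9-9)^2=0, (4-4)^2=0, (10-10)^2=0, (7-2)^2=25, (11-11)^2=0, (5-5)^2=0, (3-3)^2=0, (6-7)^2=1
sum(d^2) = 42.
Step 3: rho = 1 - 6*42 / (11*(11^2 - 1)) = 1 - 252/1320 = 0.809091.
Step 4: Under H0, t = rho * sqrt((n-2)/(1-rho^2)) = 4.1302 ~ t(9).
Step 5: Two-sided p-value from the t-distribution with 9 df = 0.002559.
Step 6: alpha = 0.1. reject H0.

rho = 0.8091, p = 0.002559, reject H0 at alpha = 0.1.


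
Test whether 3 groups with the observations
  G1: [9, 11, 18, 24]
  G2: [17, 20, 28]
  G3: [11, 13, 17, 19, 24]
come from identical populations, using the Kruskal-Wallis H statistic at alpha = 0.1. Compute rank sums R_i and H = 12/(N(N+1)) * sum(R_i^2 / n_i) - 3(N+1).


Step 1: Combine all N = 12 observations and assign midranks.
sorted (value, group, rank): (9,G1,1), (11,G1,2.5), (11,G3,2.5), (13,G3,4), (17,G2,5.5), (17,G3,5.5), (18,G1,7), (19,G3,8), (20,G2,9), (24,G1,10.5), (24,G3,10.5), (28,G2,12)
Step 2: Sum ranks within each group.
R_1 = 21 (n_1 = 4)
R_2 = 26.5 (n_2 = 3)
R_3 = 30.5 (n_3 = 5)
Step 3: H = 12/(N(N+1)) * sum(R_i^2/n_i) - 3(N+1)
     = 12/(12*13) * (21^2/4 + 26.5^2/3 + 30.5^2/5) - 3*13
     = 0.076923 * 530.383 - 39
     = 1.798718.
Step 4: Ties present; correction factor C = 1 - 18/(12^3 - 12) = 0.989510. Corrected H = 1.798718 / 0.989510 = 1.817786.
Step 5: Under H0, H ~ chi^2(2); p-value = 0.402970.
Step 6: alpha = 0.1. fail to reject H0.

H = 1.8178, df = 2, p = 0.402970, fail to reject H0.


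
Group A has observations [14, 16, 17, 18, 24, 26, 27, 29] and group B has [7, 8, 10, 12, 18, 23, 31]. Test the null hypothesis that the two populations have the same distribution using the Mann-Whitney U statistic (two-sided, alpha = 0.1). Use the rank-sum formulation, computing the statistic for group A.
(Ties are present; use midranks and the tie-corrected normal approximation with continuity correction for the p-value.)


Step 1: Combine and sort all 15 observations; assign midranks.
sorted (value, group): (7,Y), (8,Y), (10,Y), (12,Y), (14,X), (16,X), (17,X), (18,X), (18,Y), (23,Y), (24,X), (26,X), (27,X), (29,X), (31,Y)
ranks: 7->1, 8->2, 10->3, 12->4, 14->5, 16->6, 17->7, 18->8.5, 18->8.5, 23->10, 24->11, 26->12, 27->13, 29->14, 31->15
Step 2: Rank sum for X: R1 = 5 + 6 + 7 + 8.5 + 11 + 12 + 13 + 14 = 76.5.
Step 3: U_X = R1 - n1(n1+1)/2 = 76.5 - 8*9/2 = 76.5 - 36 = 40.5.
       U_Y = n1*n2 - U_X = 56 - 40.5 = 15.5.
Step 4: Ties are present, so use the tie-corrected normal approximation (with continuity correction) for the p-value.
Step 5: p-value = 0.164537; compare to alpha = 0.1. fail to reject H0.

U_X = 40.5, p = 0.164537, fail to reject H0 at alpha = 0.1.


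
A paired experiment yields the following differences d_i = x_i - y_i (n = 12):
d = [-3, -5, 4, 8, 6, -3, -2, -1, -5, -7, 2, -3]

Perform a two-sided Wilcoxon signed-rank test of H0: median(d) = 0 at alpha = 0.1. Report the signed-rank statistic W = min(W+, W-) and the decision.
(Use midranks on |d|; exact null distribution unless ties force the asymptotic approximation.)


Step 1: Drop any zero differences (none here) and take |d_i|.
|d| = [3, 5, 4, 8, 6, 3, 2, 1, 5, 7, 2, 3]
Step 2: Midrank |d_i| (ties get averaged ranks).
ranks: |3|->5, |5|->8.5, |4|->7, |8|->12, |6|->10, |3|->5, |2|->2.5, |1|->1, |5|->8.5, |7|->11, |2|->2.5, |3|->5
Step 3: Attach original signs; sum ranks with positive sign and with negative sign.
W+ = 7 + 12 + 10 + 2.5 = 31.5
W- = 5 + 8.5 + 5 + 2.5 + 1 + 8.5 + 11 + 5 = 46.5
(Check: W+ + W- = 78 should equal n(n+1)/2 = 78.)
Step 4: Test statistic W = min(W+, W-) = 31.5.
Step 5: Ties in |d|, so use the tie-corrected normal approximation.
        E[W] = n(n+1)/4 = 12*13/4 = 39.
        Tie groups: |d|=2 (t=2), |d|=3 (t=3), |d|=5 (t=2); sum(t^3 - t) = 36.
        Var[W] = n(n+1)(2n+1)/24 - sum(t^3-t)/48 = 3900/24 - 36/48 = 161.75.
        z = (W - E[W]) / sqrt(Var[W]) = (31.5 - 39) / 12.7181 = -0.5897.
        Two-sided p = 2*Phi(z) = 0.555385.
Step 6: alpha = 0.1. fail to reject H0.

W+ = 31.5, W- = 46.5, W = min = 31.5, p = 0.555385, fail to reject H0.


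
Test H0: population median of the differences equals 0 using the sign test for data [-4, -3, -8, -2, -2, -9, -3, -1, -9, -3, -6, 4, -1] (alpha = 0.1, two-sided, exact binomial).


Step 1: Discard zero differences. Original n = 13; n_eff = number of nonzero differences = 13.
Nonzero differences (with sign): -4, -3, -8, -2, -2, -9, -3, -1, -9, -3, -6, +4, -1
Step 2: Count signs: positive = 1, negative = 12.
Step 3: Under H0: P(positive) = 0.5, so the number of positives S ~ Bin(13, 0.5).
Step 4: Two-sided exact p-value = sum of Bin(13,0.5) probabilities at or below the observed probability = 0.003418.
Step 5: alpha = 0.1. reject H0.

n_eff = 13, pos = 1, neg = 12, p = 0.003418, reject H0.


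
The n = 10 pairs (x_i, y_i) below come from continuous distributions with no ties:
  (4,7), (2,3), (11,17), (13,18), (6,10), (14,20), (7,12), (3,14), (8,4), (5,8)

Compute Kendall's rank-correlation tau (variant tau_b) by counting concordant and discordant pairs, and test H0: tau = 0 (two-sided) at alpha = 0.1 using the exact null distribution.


Step 1: Enumerate the 45 unordered pairs (i,j) with i<j and classify each by sign(x_j-x_i) * sign(y_j-y_i).
  (1,2):dx=-2,dy=-4->C; (1,3):dx=+7,dy=+10->C; (1,4):dx=+9,dy=+11->C; (1,5):dx=+2,dy=+3->C
  (1,6):dx=+10,dy=+13->C; (1,7):dx=+3,dy=+5->C; (1,8):dx=-1,dy=+7->D; (1,9):dx=+4,dy=-3->D
  (1,10):dx=+1,dy=+1->C; (2,3):dx=+9,dy=+14->C; (2,4):dx=+11,dy=+15->C; (2,5):dx=+4,dy=+7->C
  (2,6):dx=+12,dy=+17->C; (2,7):dx=+5,dy=+9->C; (2,8):dx=+1,dy=+11->C; (2,9):dx=+6,dy=+1->C
  (2,10):dx=+3,dy=+5->C; (3,4):dx=+2,dy=+1->C; (3,5):dx=-5,dy=-7->C; (3,6):dx=+3,dy=+3->C
  (3,7):dx=-4,dy=-5->C; (3,8):dx=-8,dy=-3->C; (3,9):dx=-3,dy=-13->C; (3,10):dx=-6,dy=-9->C
  (4,5):dx=-7,dy=-8->C; (4,6):dx=+1,dy=+2->C; (4,7):dx=-6,dy=-6->C; (4,8):dx=-10,dy=-4->C
  (4,9):dx=-5,dy=-14->C; (4,10):dx=-8,dy=-10->C; (5,6):dx=+8,dy=+10->C; (5,7):dx=+1,dy=+2->C
  (5,8):dx=-3,dy=+4->D; (5,9):dx=+2,dy=-6->D; (5,10):dx=-1,dy=-2->C; (6,7):dx=-7,dy=-8->C
  (6,8):dx=-11,dy=-6->C; (6,9):dx=-6,dy=-16->C; (6,10):dx=-9,dy=-12->C; (7,8):dx=-4,dy=+2->D
  (7,9):dx=+1,dy=-8->D; (7,10):dx=-2,dy=-4->C; (8,9):dx=+5,dy=-10->D; (8,10):dx=+2,dy=-6->D
  (9,10):dx=-3,dy=+4->D
Step 2: C = 36, D = 9, total pairs = 45.
Step 3: tau = (C - D)/(n(n-1)/2) = (36 - 9)/45 = 0.600000.
Step 4: Exact two-sided p-value (enumerate n! = 3628800 permutations of y under H0): p = 0.016666.
Step 5: alpha = 0.1. reject H0.

tau_b = 0.6000 (C=36, D=9), p = 0.016666, reject H0.


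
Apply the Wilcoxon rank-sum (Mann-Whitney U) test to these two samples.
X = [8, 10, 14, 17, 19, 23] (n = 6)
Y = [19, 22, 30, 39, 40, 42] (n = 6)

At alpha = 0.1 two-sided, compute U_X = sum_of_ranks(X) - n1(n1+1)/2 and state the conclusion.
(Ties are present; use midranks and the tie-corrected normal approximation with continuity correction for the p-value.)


Step 1: Combine and sort all 12 observations; assign midranks.
sorted (value, group): (8,X), (10,X), (14,X), (17,X), (19,X), (19,Y), (22,Y), (23,X), (30,Y), (39,Y), (40,Y), (42,Y)
ranks: 8->1, 10->2, 14->3, 17->4, 19->5.5, 19->5.5, 22->7, 23->8, 30->9, 39->10, 40->11, 42->12
Step 2: Rank sum for X: R1 = 1 + 2 + 3 + 4 + 5.5 + 8 = 23.5.
Step 3: U_X = R1 - n1(n1+1)/2 = 23.5 - 6*7/2 = 23.5 - 21 = 2.5.
       U_Y = n1*n2 - U_X = 36 - 2.5 = 33.5.
Step 4: Ties are present, so use the tie-corrected normal approximation (with continuity correction) for the p-value.
Step 5: p-value = 0.016122; compare to alpha = 0.1. reject H0.

U_X = 2.5, p = 0.016122, reject H0 at alpha = 0.1.


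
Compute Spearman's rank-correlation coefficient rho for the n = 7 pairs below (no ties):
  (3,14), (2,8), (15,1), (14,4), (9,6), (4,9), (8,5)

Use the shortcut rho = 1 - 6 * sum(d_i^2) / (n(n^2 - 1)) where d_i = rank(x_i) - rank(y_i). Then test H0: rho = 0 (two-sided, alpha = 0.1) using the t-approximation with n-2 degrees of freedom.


Step 1: Rank x and y separately (midranks; no ties here).
rank(x): 3->2, 2->1, 15->7, 14->6, 9->5, 4->3, 8->4
rank(y): 14->7, 8->5, 1->1, 4->2, 6->4, 9->6, 5->3
Step 2: d_i = R_x(i) - R_y(i); compute d_i^2.
  (2-7)^2=25, (1-5)^2=16, (7-1)^2=36, (6-2)^2=16, (5-4)^2=1, (3-6)^2=9, (4-3)^2=1
sum(d^2) = 104.
Step 3: rho = 1 - 6*104 / (7*(7^2 - 1)) = 1 - 624/336 = -0.857143.
Step 4: Under H0, t = rho * sqrt((n-2)/(1-rho^2)) = -3.7210 ~ t(5).
Step 5: Two-sided p-value from the t-distribution with 5 df = 0.013697.
Step 6: alpha = 0.1. reject H0.

rho = -0.8571, p = 0.013697, reject H0 at alpha = 0.1.


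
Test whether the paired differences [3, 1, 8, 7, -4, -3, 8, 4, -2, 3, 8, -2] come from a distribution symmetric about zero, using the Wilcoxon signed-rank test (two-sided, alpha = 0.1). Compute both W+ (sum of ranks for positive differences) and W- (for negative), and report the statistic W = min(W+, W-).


Step 1: Drop any zero differences (none here) and take |d_i|.
|d| = [3, 1, 8, 7, 4, 3, 8, 4, 2, 3, 8, 2]
Step 2: Midrank |d_i| (ties get averaged ranks).
ranks: |3|->5, |1|->1, |8|->11, |7|->9, |4|->7.5, |3|->5, |8|->11, |4|->7.5, |2|->2.5, |3|->5, |8|->11, |2|->2.5
Step 3: Attach original signs; sum ranks with positive sign and with negative sign.
W+ = 5 + 1 + 11 + 9 + 11 + 7.5 + 5 + 11 = 60.5
W- = 7.5 + 5 + 2.5 + 2.5 = 17.5
(Check: W+ + W- = 78 should equal n(n+1)/2 = 78.)
Step 4: Test statistic W = min(W+, W-) = 17.5.
Step 5: Ties in |d|, so use the tie-corrected normal approximation.
        E[W] = n(n+1)/4 = 12*13/4 = 39.
        Tie groups: |d|=2 (t=2), |d|=3 (t=3), |d|=4 (t=2), |d|=8 (t=3); sum(t^3 - t) = 60.
        Var[W] = n(n+1)(2n+1)/24 - sum(t^3-t)/48 = 3900/24 - 60/48 = 161.25.
        z = (W - E[W]) / sqrt(Var[W]) = (17.5 - 39) / 12.6984 = -1.6931.
        Two-sided p = 2*Phi(z) = 0.090432.
Step 6: alpha = 0.1. reject H0.

W+ = 60.5, W- = 17.5, W = min = 17.5, p = 0.090432, reject H0.


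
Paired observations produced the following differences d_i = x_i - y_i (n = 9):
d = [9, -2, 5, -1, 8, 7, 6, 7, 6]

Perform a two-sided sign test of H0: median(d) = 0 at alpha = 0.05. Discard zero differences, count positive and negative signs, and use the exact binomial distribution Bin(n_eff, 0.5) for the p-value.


Step 1: Discard zero differences. Original n = 9; n_eff = number of nonzero differences = 9.
Nonzero differences (with sign): +9, -2, +5, -1, +8, +7, +6, +7, +6
Step 2: Count signs: positive = 7, negative = 2.
Step 3: Under H0: P(positive) = 0.5, so the number of positives S ~ Bin(9, 0.5).
Step 4: Two-sided exact p-value = sum of Bin(9,0.5) probabilities at or below the observed probability = 0.179688.
Step 5: alpha = 0.05. fail to reject H0.

n_eff = 9, pos = 7, neg = 2, p = 0.179688, fail to reject H0.


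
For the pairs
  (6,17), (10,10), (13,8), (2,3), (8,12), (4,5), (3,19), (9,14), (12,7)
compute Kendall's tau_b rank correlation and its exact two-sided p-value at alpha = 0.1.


Step 1: Enumerate the 36 unordered pairs (i,j) with i<j and classify each by sign(x_j-x_i) * sign(y_j-y_i).
  (1,2):dx=+4,dy=-7->D; (1,3):dx=+7,dy=-9->D; (1,4):dx=-4,dy=-14->C; (1,5):dx=+2,dy=-5->D
  (1,6):dx=-2,dy=-12->C; (1,7):dx=-3,dy=+2->D; (1,8):dx=+3,dy=-3->D; (1,9):dx=+6,dy=-10->D
  (2,3):dx=+3,dy=-2->D; (2,4):dx=-8,dy=-7->C; (2,5):dx=-2,dy=+2->D; (2,6):dx=-6,dy=-5->C
  (2,7):dx=-7,dy=+9->D; (2,8):dx=-1,dy=+4->D; (2,9):dx=+2,dy=-3->D; (3,4):dx=-11,dy=-5->C
  (3,5):dx=-5,dy=+4->D; (3,6):dx=-9,dy=-3->C; (3,7):dx=-10,dy=+11->D; (3,8):dx=-4,dy=+6->D
  (3,9):dx=-1,dy=-1->C; (4,5):dx=+6,dy=+9->C; (4,6):dx=+2,dy=+2->C; (4,7):dx=+1,dy=+16->C
  (4,8):dx=+7,dy=+11->C; (4,9):dx=+10,dy=+4->C; (5,6):dx=-4,dy=-7->C; (5,7):dx=-5,dy=+7->D
  (5,8):dx=+1,dy=+2->C; (5,9):dx=+4,dy=-5->D; (6,7):dx=-1,dy=+14->D; (6,8):dx=+5,dy=+9->C
  (6,9):dx=+8,dy=+2->C; (7,8):dx=+6,dy=-5->D; (7,9):dx=+9,dy=-12->D; (8,9):dx=+3,dy=-7->D
Step 2: C = 16, D = 20, total pairs = 36.
Step 3: tau = (C - D)/(n(n-1)/2) = (16 - 20)/36 = -0.111111.
Step 4: Exact two-sided p-value (enumerate n! = 362880 permutations of y under H0): p = 0.761414.
Step 5: alpha = 0.1. fail to reject H0.

tau_b = -0.1111 (C=16, D=20), p = 0.761414, fail to reject H0.


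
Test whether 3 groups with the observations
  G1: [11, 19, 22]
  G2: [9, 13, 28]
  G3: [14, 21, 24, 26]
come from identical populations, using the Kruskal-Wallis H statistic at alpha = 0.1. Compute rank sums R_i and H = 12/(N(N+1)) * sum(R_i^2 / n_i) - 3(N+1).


Step 1: Combine all N = 10 observations and assign midranks.
sorted (value, group, rank): (9,G2,1), (11,G1,2), (13,G2,3), (14,G3,4), (19,G1,5), (21,G3,6), (22,G1,7), (24,G3,8), (26,G3,9), (28,G2,10)
Step 2: Sum ranks within each group.
R_1 = 14 (n_1 = 3)
R_2 = 14 (n_2 = 3)
R_3 = 27 (n_3 = 4)
Step 3: H = 12/(N(N+1)) * sum(R_i^2/n_i) - 3(N+1)
     = 12/(10*11) * (14^2/3 + 14^2/3 + 27^2/4) - 3*11
     = 0.109091 * 312.917 - 33
     = 1.136364.
Step 4: No ties, so H is used without correction.
Step 5: Under H0, H ~ chi^2(2); p-value = 0.566555.
Step 6: alpha = 0.1. fail to reject H0.

H = 1.1364, df = 2, p = 0.566555, fail to reject H0.


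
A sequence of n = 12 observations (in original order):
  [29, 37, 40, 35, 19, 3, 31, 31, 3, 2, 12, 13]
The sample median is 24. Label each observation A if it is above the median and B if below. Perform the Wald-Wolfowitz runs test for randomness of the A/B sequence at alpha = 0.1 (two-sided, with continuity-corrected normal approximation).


Step 1: Compute median = 24; label A = above, B = below.
Labels in order: AAAABBAABBBB  (n_A = 6, n_B = 6)
Step 2: Count runs R = 4.
Step 3: Under H0 (random ordering), E[R] = 2*n_A*n_B/(n_A+n_B) + 1 = 2*6*6/12 + 1 = 7.0000.
        Var[R] = 2*n_A*n_B*(2*n_A*n_B - n_A - n_B) / ((n_A+n_B)^2 * (n_A+n_B-1)) = 4320/1584 = 2.7273.
        SD[R] = 1.6514.
Step 4: Continuity-corrected z = (R + 0.5 - E[R]) / SD[R] = (4 + 0.5 - 7.0000) / 1.6514 = -1.5138.
Step 5: Two-sided p-value via normal approximation = 2*(1 - Phi(|z|)) = 0.130070.
Step 6: alpha = 0.1. fail to reject H0.

R = 4, z = -1.5138, p = 0.130070, fail to reject H0.


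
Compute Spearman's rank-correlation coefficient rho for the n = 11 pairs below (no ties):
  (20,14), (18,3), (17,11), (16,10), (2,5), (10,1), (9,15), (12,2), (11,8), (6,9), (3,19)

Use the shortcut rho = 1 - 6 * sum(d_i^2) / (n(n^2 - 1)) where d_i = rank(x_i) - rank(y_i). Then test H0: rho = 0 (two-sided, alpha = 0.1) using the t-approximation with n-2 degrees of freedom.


Step 1: Rank x and y separately (midranks; no ties here).
rank(x): 20->11, 18->10, 17->9, 16->8, 2->1, 10->5, 9->4, 12->7, 11->6, 6->3, 3->2
rank(y): 14->9, 3->3, 11->8, 10->7, 5->4, 1->1, 15->10, 2->2, 8->5, 9->6, 19->11
Step 2: d_i = R_x(i) - R_y(i); compute d_i^2.
  (11-9)^2=4, (10-3)^2=49, (9-8)^2=1, (8-7)^2=1, (1-4)^2=9, (5-1)^2=16, (4-10)^2=36, (7-2)^2=25, (6-5)^2=1, (3-6)^2=9, (2-11)^2=81
sum(d^2) = 232.
Step 3: rho = 1 - 6*232 / (11*(11^2 - 1)) = 1 - 1392/1320 = -0.054545.
Step 4: Under H0, t = rho * sqrt((n-2)/(1-rho^2)) = -0.1639 ~ t(9).
Step 5: Two-sided p-value from the t-distribution with 9 df = 0.873447.
Step 6: alpha = 0.1. fail to reject H0.

rho = -0.0545, p = 0.873447, fail to reject H0 at alpha = 0.1.


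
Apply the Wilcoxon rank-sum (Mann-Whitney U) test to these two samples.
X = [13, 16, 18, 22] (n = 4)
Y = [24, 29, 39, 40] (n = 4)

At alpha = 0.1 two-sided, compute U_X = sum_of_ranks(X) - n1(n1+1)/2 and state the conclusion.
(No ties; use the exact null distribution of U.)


Step 1: Combine and sort all 8 observations; assign midranks.
sorted (value, group): (13,X), (16,X), (18,X), (22,X), (24,Y), (29,Y), (39,Y), (40,Y)
ranks: 13->1, 16->2, 18->3, 22->4, 24->5, 29->6, 39->7, 40->8
Step 2: Rank sum for X: R1 = 1 + 2 + 3 + 4 = 10.
Step 3: U_X = R1 - n1(n1+1)/2 = 10 - 4*5/2 = 10 - 10 = 0.
       U_Y = n1*n2 - U_X = 16 - 0 = 16.
Step 4: No ties, so the exact null distribution of U (based on enumerating the C(8,4) = 70 equally likely rank assignments) gives the two-sided p-value.
Step 5: p-value = 0.028571; compare to alpha = 0.1. reject H0.

U_X = 0, p = 0.028571, reject H0 at alpha = 0.1.


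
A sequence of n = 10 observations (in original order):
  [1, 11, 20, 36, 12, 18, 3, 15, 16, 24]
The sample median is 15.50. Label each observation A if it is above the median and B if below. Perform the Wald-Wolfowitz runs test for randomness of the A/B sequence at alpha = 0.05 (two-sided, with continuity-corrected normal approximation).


Step 1: Compute median = 15.50; label A = above, B = below.
Labels in order: BBAABABBAA  (n_A = 5, n_B = 5)
Step 2: Count runs R = 6.
Step 3: Under H0 (random ordering), E[R] = 2*n_A*n_B/(n_A+n_B) + 1 = 2*5*5/10 + 1 = 6.0000.
        Var[R] = 2*n_A*n_B*(2*n_A*n_B - n_A - n_B) / ((n_A+n_B)^2 * (n_A+n_B-1)) = 2000/900 = 2.2222.
        SD[R] = 1.4907.
Step 4: R = E[R], so z = 0 with no continuity correction.
Step 5: Two-sided p-value via normal approximation = 2*(1 - Phi(|z|)) = 1.000000.
Step 6: alpha = 0.05. fail to reject H0.

R = 6, z = 0.0000, p = 1.000000, fail to reject H0.


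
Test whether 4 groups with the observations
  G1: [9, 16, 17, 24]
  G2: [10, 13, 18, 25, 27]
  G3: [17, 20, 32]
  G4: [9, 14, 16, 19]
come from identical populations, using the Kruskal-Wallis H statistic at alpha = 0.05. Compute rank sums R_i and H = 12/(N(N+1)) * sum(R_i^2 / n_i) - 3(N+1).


Step 1: Combine all N = 16 observations and assign midranks.
sorted (value, group, rank): (9,G1,1.5), (9,G4,1.5), (10,G2,3), (13,G2,4), (14,G4,5), (16,G1,6.5), (16,G4,6.5), (17,G1,8.5), (17,G3,8.5), (18,G2,10), (19,G4,11), (20,G3,12), (24,G1,13), (25,G2,14), (27,G2,15), (32,G3,16)
Step 2: Sum ranks within each group.
R_1 = 29.5 (n_1 = 4)
R_2 = 46 (n_2 = 5)
R_3 = 36.5 (n_3 = 3)
R_4 = 24 (n_4 = 4)
Step 3: H = 12/(N(N+1)) * sum(R_i^2/n_i) - 3(N+1)
     = 12/(16*17) * (29.5^2/4 + 46^2/5 + 36.5^2/3 + 24^2/4) - 3*17
     = 0.044118 * 1228.85 - 51
     = 3.213787.
Step 4: Ties present; correction factor C = 1 - 18/(16^3 - 16) = 0.995588. Corrected H = 3.213787 / 0.995588 = 3.228028.
Step 5: Under H0, H ~ chi^2(3); p-value = 0.357786.
Step 6: alpha = 0.05. fail to reject H0.

H = 3.2280, df = 3, p = 0.357786, fail to reject H0.


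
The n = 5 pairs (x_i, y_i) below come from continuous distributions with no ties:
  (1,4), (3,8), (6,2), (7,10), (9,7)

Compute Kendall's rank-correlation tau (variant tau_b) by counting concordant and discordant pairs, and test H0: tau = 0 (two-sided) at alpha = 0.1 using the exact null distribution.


Step 1: Enumerate the 10 unordered pairs (i,j) with i<j and classify each by sign(x_j-x_i) * sign(y_j-y_i).
  (1,2):dx=+2,dy=+4->C; (1,3):dx=+5,dy=-2->D; (1,4):dx=+6,dy=+6->C; (1,5):dx=+8,dy=+3->C
  (2,3):dx=+3,dy=-6->D; (2,4):dx=+4,dy=+2->C; (2,5):dx=+6,dy=-1->D; (3,4):dx=+1,dy=+8->C
  (3,5):dx=+3,dy=+5->C; (4,5):dx=+2,dy=-3->D
Step 2: C = 6, D = 4, total pairs = 10.
Step 3: tau = (C - D)/(n(n-1)/2) = (6 - 4)/10 = 0.200000.
Step 4: Exact two-sided p-value (enumerate n! = 120 permutations of y under H0): p = 0.816667.
Step 5: alpha = 0.1. fail to reject H0.

tau_b = 0.2000 (C=6, D=4), p = 0.816667, fail to reject H0.


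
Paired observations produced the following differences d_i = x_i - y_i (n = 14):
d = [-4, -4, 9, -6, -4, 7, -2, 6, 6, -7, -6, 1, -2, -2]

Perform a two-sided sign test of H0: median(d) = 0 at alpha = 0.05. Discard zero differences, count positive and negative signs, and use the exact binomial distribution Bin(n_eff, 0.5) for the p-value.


Step 1: Discard zero differences. Original n = 14; n_eff = number of nonzero differences = 14.
Nonzero differences (with sign): -4, -4, +9, -6, -4, +7, -2, +6, +6, -7, -6, +1, -2, -2
Step 2: Count signs: positive = 5, negative = 9.
Step 3: Under H0: P(positive) = 0.5, so the number of positives S ~ Bin(14, 0.5).
Step 4: Two-sided exact p-value = sum of Bin(14,0.5) probabilities at or below the observed probability = 0.423950.
Step 5: alpha = 0.05. fail to reject H0.

n_eff = 14, pos = 5, neg = 9, p = 0.423950, fail to reject H0.


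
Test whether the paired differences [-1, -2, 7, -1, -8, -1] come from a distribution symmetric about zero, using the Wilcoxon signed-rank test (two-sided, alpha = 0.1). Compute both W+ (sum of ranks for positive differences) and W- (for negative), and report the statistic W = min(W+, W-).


Step 1: Drop any zero differences (none here) and take |d_i|.
|d| = [1, 2, 7, 1, 8, 1]
Step 2: Midrank |d_i| (ties get averaged ranks).
ranks: |1|->2, |2|->4, |7|->5, |1|->2, |8|->6, |1|->2
Step 3: Attach original signs; sum ranks with positive sign and with negative sign.
W+ = 5 = 5
W- = 2 + 4 + 2 + 6 + 2 = 16
(Check: W+ + W- = 21 should equal n(n+1)/2 = 21.)
Step 4: Test statistic W = min(W+, W-) = 5.
Step 5: Ties in |d|, so use the tie-corrected normal approximation.
        E[W] = n(n+1)/4 = 6*7/4 = 10.5.
        Tie groups: |d|=1 (t=3); sum(t^3 - t) = 24.
        Var[W] = n(n+1)(2n+1)/24 - sum(t^3-t)/48 = 546/24 - 24/48 = 22.25.
        z = (W - E[W]) / sqrt(Var[W]) = (5 - 10.5) / 4.7170 = -1.1660.
        Two-sided p = 2*Phi(z) = 0.243615.
Step 6: alpha = 0.1. fail to reject H0.

W+ = 5, W- = 16, W = min = 5, p = 0.243615, fail to reject H0.


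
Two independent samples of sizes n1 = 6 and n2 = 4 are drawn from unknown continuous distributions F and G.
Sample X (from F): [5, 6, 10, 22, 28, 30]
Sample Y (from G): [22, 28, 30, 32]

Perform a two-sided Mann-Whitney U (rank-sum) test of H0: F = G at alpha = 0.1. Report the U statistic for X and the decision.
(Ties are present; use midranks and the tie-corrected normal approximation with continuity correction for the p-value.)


Step 1: Combine and sort all 10 observations; assign midranks.
sorted (value, group): (5,X), (6,X), (10,X), (22,X), (22,Y), (28,X), (28,Y), (30,X), (30,Y), (32,Y)
ranks: 5->1, 6->2, 10->3, 22->4.5, 22->4.5, 28->6.5, 28->6.5, 30->8.5, 30->8.5, 32->10
Step 2: Rank sum for X: R1 = 1 + 2 + 3 + 4.5 + 6.5 + 8.5 = 25.5.
Step 3: U_X = R1 - n1(n1+1)/2 = 25.5 - 6*7/2 = 25.5 - 21 = 4.5.
       U_Y = n1*n2 - U_X = 24 - 4.5 = 19.5.
Step 4: Ties are present, so use the tie-corrected normal approximation (with continuity correction) for the p-value.
Step 5: p-value = 0.132026; compare to alpha = 0.1. fail to reject H0.

U_X = 4.5, p = 0.132026, fail to reject H0 at alpha = 0.1.


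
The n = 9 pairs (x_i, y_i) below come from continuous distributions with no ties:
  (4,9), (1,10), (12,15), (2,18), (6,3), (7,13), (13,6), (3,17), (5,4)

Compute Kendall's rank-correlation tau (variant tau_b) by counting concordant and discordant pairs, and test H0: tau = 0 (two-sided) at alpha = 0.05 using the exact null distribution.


Step 1: Enumerate the 36 unordered pairs (i,j) with i<j and classify each by sign(x_j-x_i) * sign(y_j-y_i).
  (1,2):dx=-3,dy=+1->D; (1,3):dx=+8,dy=+6->C; (1,4):dx=-2,dy=+9->D; (1,5):dx=+2,dy=-6->D
  (1,6):dx=+3,dy=+4->C; (1,7):dx=+9,dy=-3->D; (1,8):dx=-1,dy=+8->D; (1,9):dx=+1,dy=-5->D
  (2,3):dx=+11,dy=+5->C; (2,4):dx=+1,dy=+8->C; (2,5):dx=+5,dy=-7->D; (2,6):dx=+6,dy=+3->C
  (2,7):dx=+12,dy=-4->D; (2,8):dx=+2,dy=+7->C; (2,9):dx=+4,dy=-6->D; (3,4):dx=-10,dy=+3->D
  (3,5):dx=-6,dy=-12->C; (3,6):dx=-5,dy=-2->C; (3,7):dx=+1,dy=-9->D; (3,8):dx=-9,dy=+2->D
  (3,9):dx=-7,dy=-11->C; (4,5):dx=+4,dy=-15->D; (4,6):dx=+5,dy=-5->D; (4,7):dx=+11,dy=-12->D
  (4,8):dx=+1,dy=-1->D; (4,9):dx=+3,dy=-14->D; (5,6):dx=+1,dy=+10->C; (5,7):dx=+7,dy=+3->C
  (5,8):dx=-3,dy=+14->D; (5,9):dx=-1,dy=+1->D; (6,7):dx=+6,dy=-7->D; (6,8):dx=-4,dy=+4->D
  (6,9):dx=-2,dy=-9->C; (7,8):dx=-10,dy=+11->D; (7,9):dx=-8,dy=-2->C; (8,9):dx=+2,dy=-13->D
Step 2: C = 13, D = 23, total pairs = 36.
Step 3: tau = (C - D)/(n(n-1)/2) = (13 - 23)/36 = -0.277778.
Step 4: Exact two-sided p-value (enumerate n! = 362880 permutations of y under H0): p = 0.358488.
Step 5: alpha = 0.05. fail to reject H0.

tau_b = -0.2778 (C=13, D=23), p = 0.358488, fail to reject H0.


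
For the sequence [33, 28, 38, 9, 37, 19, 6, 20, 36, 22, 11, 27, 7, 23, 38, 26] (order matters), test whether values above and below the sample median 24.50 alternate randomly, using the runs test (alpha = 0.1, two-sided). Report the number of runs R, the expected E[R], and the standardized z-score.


Step 1: Compute median = 24.50; label A = above, B = below.
Labels in order: AAABABBBABBABBAA  (n_A = 8, n_B = 8)
Step 2: Count runs R = 9.
Step 3: Under H0 (random ordering), E[R] = 2*n_A*n_B/(n_A+n_B) + 1 = 2*8*8/16 + 1 = 9.0000.
        Var[R] = 2*n_A*n_B*(2*n_A*n_B - n_A - n_B) / ((n_A+n_B)^2 * (n_A+n_B-1)) = 14336/3840 = 3.7333.
        SD[R] = 1.9322.
Step 4: R = E[R], so z = 0 with no continuity correction.
Step 5: Two-sided p-value via normal approximation = 2*(1 - Phi(|z|)) = 1.000000.
Step 6: alpha = 0.1. fail to reject H0.

R = 9, z = 0.0000, p = 1.000000, fail to reject H0.


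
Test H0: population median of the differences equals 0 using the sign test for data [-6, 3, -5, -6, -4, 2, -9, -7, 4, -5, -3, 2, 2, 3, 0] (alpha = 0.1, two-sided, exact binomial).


Step 1: Discard zero differences. Original n = 15; n_eff = number of nonzero differences = 14.
Nonzero differences (with sign): -6, +3, -5, -6, -4, +2, -9, -7, +4, -5, -3, +2, +2, +3
Step 2: Count signs: positive = 6, negative = 8.
Step 3: Under H0: P(positive) = 0.5, so the number of positives S ~ Bin(14, 0.5).
Step 4: Two-sided exact p-value = sum of Bin(14,0.5) probabilities at or below the observed probability = 0.790527.
Step 5: alpha = 0.1. fail to reject H0.

n_eff = 14, pos = 6, neg = 8, p = 0.790527, fail to reject H0.


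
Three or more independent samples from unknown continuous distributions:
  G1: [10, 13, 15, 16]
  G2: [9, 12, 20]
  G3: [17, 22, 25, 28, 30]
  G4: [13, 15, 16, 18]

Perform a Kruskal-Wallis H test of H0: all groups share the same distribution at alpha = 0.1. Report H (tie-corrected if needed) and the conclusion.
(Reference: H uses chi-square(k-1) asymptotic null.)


Step 1: Combine all N = 16 observations and assign midranks.
sorted (value, group, rank): (9,G2,1), (10,G1,2), (12,G2,3), (13,G1,4.5), (13,G4,4.5), (15,G1,6.5), (15,G4,6.5), (16,G1,8.5), (16,G4,8.5), (17,G3,10), (18,G4,11), (20,G2,12), (22,G3,13), (25,G3,14), (28,G3,15), (30,G3,16)
Step 2: Sum ranks within each group.
R_1 = 21.5 (n_1 = 4)
R_2 = 16 (n_2 = 3)
R_3 = 68 (n_3 = 5)
R_4 = 30.5 (n_4 = 4)
Step 3: H = 12/(N(N+1)) * sum(R_i^2/n_i) - 3(N+1)
     = 12/(16*17) * (21.5^2/4 + 16^2/3 + 68^2/5 + 30.5^2/4) - 3*17
     = 0.044118 * 1358.26 - 51
     = 8.923162.
Step 4: Ties present; correction factor C = 1 - 18/(16^3 - 16) = 0.995588. Corrected H = 8.923162 / 0.995588 = 8.962703.
Step 5: Under H0, H ~ chi^2(3); p-value = 0.029791.
Step 6: alpha = 0.1. reject H0.

H = 8.9627, df = 3, p = 0.029791, reject H0.


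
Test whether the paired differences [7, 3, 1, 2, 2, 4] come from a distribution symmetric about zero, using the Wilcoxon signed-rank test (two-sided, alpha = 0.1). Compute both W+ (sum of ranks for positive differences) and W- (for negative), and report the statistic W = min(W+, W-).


Step 1: Drop any zero differences (none here) and take |d_i|.
|d| = [7, 3, 1, 2, 2, 4]
Step 2: Midrank |d_i| (ties get averaged ranks).
ranks: |7|->6, |3|->4, |1|->1, |2|->2.5, |2|->2.5, |4|->5
Step 3: Attach original signs; sum ranks with positive sign and with negative sign.
W+ = 6 + 4 + 1 + 2.5 + 2.5 + 5 = 21
W- = 0 = 0
(Check: W+ + W- = 21 should equal n(n+1)/2 = 21.)
Step 4: Test statistic W = min(W+, W-) = 0.
Step 5: Ties in |d|, so use the tie-corrected normal approximation.
        E[W] = n(n+1)/4 = 6*7/4 = 10.5.
        Tie groups: |d|=2 (t=2); sum(t^3 - t) = 6.
        Var[W] = n(n+1)(2n+1)/24 - sum(t^3-t)/48 = 546/24 - 6/48 = 22.625.
        z = (W - E[W]) / sqrt(Var[W]) = (0 - 10.5) / 4.7566 = -2.2075.
        Two-sided p = 2*Phi(z) = 0.027281.
Step 6: alpha = 0.1. reject H0.

W+ = 21, W- = 0, W = min = 0, p = 0.027281, reject H0.


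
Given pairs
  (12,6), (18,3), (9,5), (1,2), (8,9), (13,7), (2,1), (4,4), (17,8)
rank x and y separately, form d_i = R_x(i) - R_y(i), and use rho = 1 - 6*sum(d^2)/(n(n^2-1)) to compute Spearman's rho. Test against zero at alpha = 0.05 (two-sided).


Step 1: Rank x and y separately (midranks; no ties here).
rank(x): 12->6, 18->9, 9->5, 1->1, 8->4, 13->7, 2->2, 4->3, 17->8
rank(y): 6->6, 3->3, 5->5, 2->2, 9->9, 7->7, 1->1, 4->4, 8->8
Step 2: d_i = R_x(i) - R_y(i); compute d_i^2.
  (6-6)^2=0, (9-3)^2=36, (5-5)^2=0, (1-2)^2=1, (4-9)^2=25, (7-7)^2=0, (2-1)^2=1, (3-4)^2=1, (8-8)^2=0
sum(d^2) = 64.
Step 3: rho = 1 - 6*64 / (9*(9^2 - 1)) = 1 - 384/720 = 0.466667.
Step 4: Under H0, t = rho * sqrt((n-2)/(1-rho^2)) = 1.3960 ~ t(7).
Step 5: Two-sided p-value from the t-distribution with 7 df = 0.205386.
Step 6: alpha = 0.05. fail to reject H0.

rho = 0.4667, p = 0.205386, fail to reject H0 at alpha = 0.05.


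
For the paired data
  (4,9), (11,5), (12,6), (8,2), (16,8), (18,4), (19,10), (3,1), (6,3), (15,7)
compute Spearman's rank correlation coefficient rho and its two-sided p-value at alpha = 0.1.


Step 1: Rank x and y separately (midranks; no ties here).
rank(x): 4->2, 11->5, 12->6, 8->4, 16->8, 18->9, 19->10, 3->1, 6->3, 15->7
rank(y): 9->9, 5->5, 6->6, 2->2, 8->8, 4->4, 10->10, 1->1, 3->3, 7->7
Step 2: d_i = R_x(i) - R_y(i); compute d_i^2.
  (2-9)^2=49, (5-5)^2=0, (6-6)^2=0, (4-2)^2=4, (8-8)^2=0, (9-4)^2=25, (10-10)^2=0, (1-1)^2=0, (3-3)^2=0, (7-7)^2=0
sum(d^2) = 78.
Step 3: rho = 1 - 6*78 / (10*(10^2 - 1)) = 1 - 468/990 = 0.527273.
Step 4: Under H0, t = rho * sqrt((n-2)/(1-rho^2)) = 1.7552 ~ t(8).
Step 5: Two-sided p-value from the t-distribution with 8 df = 0.117308.
Step 6: alpha = 0.1. fail to reject H0.

rho = 0.5273, p = 0.117308, fail to reject H0 at alpha = 0.1.


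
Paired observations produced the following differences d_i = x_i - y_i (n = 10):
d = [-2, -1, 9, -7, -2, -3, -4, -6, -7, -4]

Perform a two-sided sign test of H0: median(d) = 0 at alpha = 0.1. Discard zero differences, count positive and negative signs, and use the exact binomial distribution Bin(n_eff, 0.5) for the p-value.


Step 1: Discard zero differences. Original n = 10; n_eff = number of nonzero differences = 10.
Nonzero differences (with sign): -2, -1, +9, -7, -2, -3, -4, -6, -7, -4
Step 2: Count signs: positive = 1, negative = 9.
Step 3: Under H0: P(positive) = 0.5, so the number of positives S ~ Bin(10, 0.5).
Step 4: Two-sided exact p-value = sum of Bin(10,0.5) probabilities at or below the observed probability = 0.021484.
Step 5: alpha = 0.1. reject H0.

n_eff = 10, pos = 1, neg = 9, p = 0.021484, reject H0.


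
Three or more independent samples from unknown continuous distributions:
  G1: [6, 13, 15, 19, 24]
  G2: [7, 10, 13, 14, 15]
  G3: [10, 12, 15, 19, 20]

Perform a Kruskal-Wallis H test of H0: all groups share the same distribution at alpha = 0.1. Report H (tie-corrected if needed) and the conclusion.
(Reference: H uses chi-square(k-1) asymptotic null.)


Step 1: Combine all N = 15 observations and assign midranks.
sorted (value, group, rank): (6,G1,1), (7,G2,2), (10,G2,3.5), (10,G3,3.5), (12,G3,5), (13,G1,6.5), (13,G2,6.5), (14,G2,8), (15,G1,10), (15,G2,10), (15,G3,10), (19,G1,12.5), (19,G3,12.5), (20,G3,14), (24,G1,15)
Step 2: Sum ranks within each group.
R_1 = 45 (n_1 = 5)
R_2 = 30 (n_2 = 5)
R_3 = 45 (n_3 = 5)
Step 3: H = 12/(N(N+1)) * sum(R_i^2/n_i) - 3(N+1)
     = 12/(15*16) * (45^2/5 + 30^2/5 + 45^2/5) - 3*16
     = 0.050000 * 990 - 48
     = 1.500000.
Step 4: Ties present; correction factor C = 1 - 42/(15^3 - 15) = 0.987500. Corrected H = 1.500000 / 0.987500 = 1.518987.
Step 5: Under H0, H ~ chi^2(2); p-value = 0.467903.
Step 6: alpha = 0.1. fail to reject H0.

H = 1.5190, df = 2, p = 0.467903, fail to reject H0.


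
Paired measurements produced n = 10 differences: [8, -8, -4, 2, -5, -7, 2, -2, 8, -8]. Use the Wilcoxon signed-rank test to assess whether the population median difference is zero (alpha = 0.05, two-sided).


Step 1: Drop any zero differences (none here) and take |d_i|.
|d| = [8, 8, 4, 2, 5, 7, 2, 2, 8, 8]
Step 2: Midrank |d_i| (ties get averaged ranks).
ranks: |8|->8.5, |8|->8.5, |4|->4, |2|->2, |5|->5, |7|->6, |2|->2, |2|->2, |8|->8.5, |8|->8.5
Step 3: Attach original signs; sum ranks with positive sign and with negative sign.
W+ = 8.5 + 2 + 2 + 8.5 = 21
W- = 8.5 + 4 + 5 + 6 + 2 + 8.5 = 34
(Check: W+ + W- = 55 should equal n(n+1)/2 = 55.)
Step 4: Test statistic W = min(W+, W-) = 21.
Step 5: Ties in |d|, so use the tie-corrected normal approximation.
        E[W] = n(n+1)/4 = 10*11/4 = 27.5.
        Tie groups: |d|=2 (t=3), |d|=8 (t=4); sum(t^3 - t) = 84.
        Var[W] = n(n+1)(2n+1)/24 - sum(t^3-t)/48 = 2310/24 - 84/48 = 94.5.
        z = (W - E[W]) / sqrt(Var[W]) = (21 - 27.5) / 9.7211 = -0.6686.
        Two-sided p = 2*Phi(z) = 0.503720.
Step 6: alpha = 0.05. fail to reject H0.

W+ = 21, W- = 34, W = min = 21, p = 0.503720, fail to reject H0.


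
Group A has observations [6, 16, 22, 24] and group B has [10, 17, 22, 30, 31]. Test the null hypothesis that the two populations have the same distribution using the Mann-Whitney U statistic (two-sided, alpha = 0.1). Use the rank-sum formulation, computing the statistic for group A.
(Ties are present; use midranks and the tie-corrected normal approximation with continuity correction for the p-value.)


Step 1: Combine and sort all 9 observations; assign midranks.
sorted (value, group): (6,X), (10,Y), (16,X), (17,Y), (22,X), (22,Y), (24,X), (30,Y), (31,Y)
ranks: 6->1, 10->2, 16->3, 17->4, 22->5.5, 22->5.5, 24->7, 30->8, 31->9
Step 2: Rank sum for X: R1 = 1 + 3 + 5.5 + 7 = 16.5.
Step 3: U_X = R1 - n1(n1+1)/2 = 16.5 - 4*5/2 = 16.5 - 10 = 6.5.
       U_Y = n1*n2 - U_X = 20 - 6.5 = 13.5.
Step 4: Ties are present, so use the tie-corrected normal approximation (with continuity correction) for the p-value.
Step 5: p-value = 0.460558; compare to alpha = 0.1. fail to reject H0.

U_X = 6.5, p = 0.460558, fail to reject H0 at alpha = 0.1.


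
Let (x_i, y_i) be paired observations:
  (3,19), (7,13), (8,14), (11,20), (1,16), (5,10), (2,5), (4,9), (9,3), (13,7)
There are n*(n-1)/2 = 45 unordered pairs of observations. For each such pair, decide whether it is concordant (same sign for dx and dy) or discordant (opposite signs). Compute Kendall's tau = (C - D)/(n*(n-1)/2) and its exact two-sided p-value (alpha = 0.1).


Step 1: Enumerate the 45 unordered pairs (i,j) with i<j and classify each by sign(x_j-x_i) * sign(y_j-y_i).
  (1,2):dx=+4,dy=-6->D; (1,3):dx=+5,dy=-5->D; (1,4):dx=+8,dy=+1->C; (1,5):dx=-2,dy=-3->C
  (1,6):dx=+2,dy=-9->D; (1,7):dx=-1,dy=-14->C; (1,8):dx=+1,dy=-10->D; (1,9):dx=+6,dy=-16->D
  (1,10):dx=+10,dy=-12->D; (2,3):dx=+1,dy=+1->C; (2,4):dx=+4,dy=+7->C; (2,5):dx=-6,dy=+3->D
  (2,6):dx=-2,dy=-3->C; (2,7):dx=-5,dy=-8->C; (2,8):dx=-3,dy=-4->C; (2,9):dx=+2,dy=-10->D
  (2,10):dx=+6,dy=-6->D; (3,4):dx=+3,dy=+6->C; (3,5):dx=-7,dy=+2->D; (3,6):dx=-3,dy=-4->C
  (3,7):dx=-6,dy=-9->C; (3,8):dx=-4,dy=-5->C; (3,9):dx=+1,dy=-11->D; (3,10):dx=+5,dy=-7->D
  (4,5):dx=-10,dy=-4->C; (4,6):dx=-6,dy=-10->C; (4,7):dx=-9,dy=-15->C; (4,8):dx=-7,dy=-11->C
  (4,9):dx=-2,dy=-17->C; (4,10):dx=+2,dy=-13->D; (5,6):dx=+4,dy=-6->D; (5,7):dx=+1,dy=-11->D
  (5,8):dx=+3,dy=-7->D; (5,9):dx=+8,dy=-13->D; (5,10):dx=+12,dy=-9->D; (6,7):dx=-3,dy=-5->C
  (6,8):dx=-1,dy=-1->C; (6,9):dx=+4,dy=-7->D; (6,10):dx=+8,dy=-3->D; (7,8):dx=+2,dy=+4->C
  (7,9):dx=+7,dy=-2->D; (7,10):dx=+11,dy=+2->C; (8,9):dx=+5,dy=-6->D; (8,10):dx=+9,dy=-2->D
  (9,10):dx=+4,dy=+4->C
Step 2: C = 22, D = 23, total pairs = 45.
Step 3: tau = (C - D)/(n(n-1)/2) = (22 - 23)/45 = -0.022222.
Step 4: Exact two-sided p-value (enumerate n! = 3628800 permutations of y under H0): p = 1.000000.
Step 5: alpha = 0.1. fail to reject H0.

tau_b = -0.0222 (C=22, D=23), p = 1.000000, fail to reject H0.


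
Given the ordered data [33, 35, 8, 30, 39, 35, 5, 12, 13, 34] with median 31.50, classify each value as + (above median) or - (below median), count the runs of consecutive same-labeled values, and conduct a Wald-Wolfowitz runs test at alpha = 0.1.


Step 1: Compute median = 31.50; label A = above, B = below.
Labels in order: AABBAABBBA  (n_A = 5, n_B = 5)
Step 2: Count runs R = 5.
Step 3: Under H0 (random ordering), E[R] = 2*n_A*n_B/(n_A+n_B) + 1 = 2*5*5/10 + 1 = 6.0000.
        Var[R] = 2*n_A*n_B*(2*n_A*n_B - n_A - n_B) / ((n_A+n_B)^2 * (n_A+n_B-1)) = 2000/900 = 2.2222.
        SD[R] = 1.4907.
Step 4: Continuity-corrected z = (R + 0.5 - E[R]) / SD[R] = (5 + 0.5 - 6.0000) / 1.4907 = -0.3354.
Step 5: Two-sided p-value via normal approximation = 2*(1 - Phi(|z|)) = 0.737316.
Step 6: alpha = 0.1. fail to reject H0.

R = 5, z = -0.3354, p = 0.737316, fail to reject H0.


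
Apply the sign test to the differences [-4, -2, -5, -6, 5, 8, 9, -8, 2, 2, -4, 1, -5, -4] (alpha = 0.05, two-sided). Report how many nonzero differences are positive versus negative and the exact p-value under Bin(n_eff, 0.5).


Step 1: Discard zero differences. Original n = 14; n_eff = number of nonzero differences = 14.
Nonzero differences (with sign): -4, -2, -5, -6, +5, +8, +9, -8, +2, +2, -4, +1, -5, -4
Step 2: Count signs: positive = 6, negative = 8.
Step 3: Under H0: P(positive) = 0.5, so the number of positives S ~ Bin(14, 0.5).
Step 4: Two-sided exact p-value = sum of Bin(14,0.5) probabilities at or below the observed probability = 0.790527.
Step 5: alpha = 0.05. fail to reject H0.

n_eff = 14, pos = 6, neg = 8, p = 0.790527, fail to reject H0.


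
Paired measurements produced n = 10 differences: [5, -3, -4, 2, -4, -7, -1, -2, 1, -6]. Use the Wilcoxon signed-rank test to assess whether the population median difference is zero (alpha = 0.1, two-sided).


Step 1: Drop any zero differences (none here) and take |d_i|.
|d| = [5, 3, 4, 2, 4, 7, 1, 2, 1, 6]
Step 2: Midrank |d_i| (ties get averaged ranks).
ranks: |5|->8, |3|->5, |4|->6.5, |2|->3.5, |4|->6.5, |7|->10, |1|->1.5, |2|->3.5, |1|->1.5, |6|->9
Step 3: Attach original signs; sum ranks with positive sign and with negative sign.
W+ = 8 + 3.5 + 1.5 = 13
W- = 5 + 6.5 + 6.5 + 10 + 1.5 + 3.5 + 9 = 42
(Check: W+ + W- = 55 should equal n(n+1)/2 = 55.)
Step 4: Test statistic W = min(W+, W-) = 13.
Step 5: Ties in |d|, so use the tie-corrected normal approximation.
        E[W] = n(n+1)/4 = 10*11/4 = 27.5.
        Tie groups: |d|=1 (t=2), |d|=2 (t=2), |d|=4 (t=2); sum(t^3 - t) = 18.
        Var[W] = n(n+1)(2n+1)/24 - sum(t^3-t)/48 = 2310/24 - 18/48 = 95.875.
        z = (W - E[W]) / sqrt(Var[W]) = (13 - 27.5) / 9.7916 = -1.4809.
        Two-sided p = 2*Phi(z) = 0.138643.
Step 6: alpha = 0.1. fail to reject H0.

W+ = 13, W- = 42, W = min = 13, p = 0.138643, fail to reject H0.


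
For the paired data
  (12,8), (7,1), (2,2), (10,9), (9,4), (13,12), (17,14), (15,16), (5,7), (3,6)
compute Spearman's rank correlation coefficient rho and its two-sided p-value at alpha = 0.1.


Step 1: Rank x and y separately (midranks; no ties here).
rank(x): 12->7, 7->4, 2->1, 10->6, 9->5, 13->8, 17->10, 15->9, 5->3, 3->2
rank(y): 8->6, 1->1, 2->2, 9->7, 4->3, 12->8, 14->9, 16->10, 7->5, 6->4
Step 2: d_i = R_x(i) - R_y(i); compute d_i^2.
  (7-6)^2=1, (4-1)^2=9, (1-2)^2=1, (6-7)^2=1, (5-3)^2=4, (8-8)^2=0, (10-9)^2=1, (9-10)^2=1, (3-5)^2=4, (2-4)^2=4
sum(d^2) = 26.
Step 3: rho = 1 - 6*26 / (10*(10^2 - 1)) = 1 - 156/990 = 0.842424.
Step 4: Under H0, t = rho * sqrt((n-2)/(1-rho^2)) = 4.4222 ~ t(8).
Step 5: Two-sided p-value from the t-distribution with 8 df = 0.002220.
Step 6: alpha = 0.1. reject H0.

rho = 0.8424, p = 0.002220, reject H0 at alpha = 0.1.


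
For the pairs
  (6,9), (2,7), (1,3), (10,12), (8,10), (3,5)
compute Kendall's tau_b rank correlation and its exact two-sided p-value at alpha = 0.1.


Step 1: Enumerate the 15 unordered pairs (i,j) with i<j and classify each by sign(x_j-x_i) * sign(y_j-y_i).
  (1,2):dx=-4,dy=-2->C; (1,3):dx=-5,dy=-6->C; (1,4):dx=+4,dy=+3->C; (1,5):dx=+2,dy=+1->C
  (1,6):dx=-3,dy=-4->C; (2,3):dx=-1,dy=-4->C; (2,4):dx=+8,dy=+5->C; (2,5):dx=+6,dy=+3->C
  (2,6):dx=+1,dy=-2->D; (3,4):dx=+9,dy=+9->C; (3,5):dx=+7,dy=+7->C; (3,6):dx=+2,dy=+2->C
  (4,5):dx=-2,dy=-2->C; (4,6):dx=-7,dy=-7->C; (5,6):dx=-5,dy=-5->C
Step 2: C = 14, D = 1, total pairs = 15.
Step 3: tau = (C - D)/(n(n-1)/2) = (14 - 1)/15 = 0.866667.
Step 4: Exact two-sided p-value (enumerate n! = 720 permutations of y under H0): p = 0.016667.
Step 5: alpha = 0.1. reject H0.

tau_b = 0.8667 (C=14, D=1), p = 0.016667, reject H0.
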